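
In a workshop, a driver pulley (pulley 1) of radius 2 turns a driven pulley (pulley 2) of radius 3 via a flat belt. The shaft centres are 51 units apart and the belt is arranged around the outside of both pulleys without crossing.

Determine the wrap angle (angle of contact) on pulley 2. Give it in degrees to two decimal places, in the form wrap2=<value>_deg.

wrap2=182.25_deg

open belt: β = asin((r2−r1)/C) = asin(1/51) = 1.1235°
wrap1 = π − 2β = 177.7530°
wrap2 = π + 2β = 182.2470°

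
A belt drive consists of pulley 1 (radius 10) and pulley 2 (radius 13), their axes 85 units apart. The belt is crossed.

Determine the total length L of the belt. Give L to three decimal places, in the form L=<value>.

L=248.519

crossed belt: β = asin((r1+r2)/C) = asin(23/85) = 15.6993°
wrap1 = wrap2 = π + 2β = 211.3985°
tangent length = C·cosβ = 81.8291
L = (r1+r2)·wrap + 2·C·cosβ = 23·3.6896 + 2·81.8291 = 248.5190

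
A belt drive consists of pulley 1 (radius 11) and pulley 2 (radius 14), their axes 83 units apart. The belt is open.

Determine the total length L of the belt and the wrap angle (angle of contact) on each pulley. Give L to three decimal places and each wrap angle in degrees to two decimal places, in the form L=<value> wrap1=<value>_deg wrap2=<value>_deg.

L=244.648 wrap1=175.86_deg wrap2=184.14_deg

open belt: β = asin((r2−r1)/C) = asin(3/83) = 2.0714°
wrap1 = π − 2β = 175.8572°
wrap2 = π + 2β = 184.1428°
tangent length = C·cosβ = 82.9458
L = r1·wrap1 + r2·wrap2 + 2·C·cosβ = 11·3.0693 + 14·3.2139 + 2·82.9458 = 244.6483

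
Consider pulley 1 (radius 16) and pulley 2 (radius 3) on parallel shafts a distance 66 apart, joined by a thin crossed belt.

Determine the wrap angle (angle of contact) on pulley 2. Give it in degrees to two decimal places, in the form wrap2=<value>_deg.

wrap2=213.46_deg

crossed belt: β = asin((r1+r2)/C) = asin(19/66) = 16.7310°
wrap1 = wrap2 = π + 2β = 213.4620°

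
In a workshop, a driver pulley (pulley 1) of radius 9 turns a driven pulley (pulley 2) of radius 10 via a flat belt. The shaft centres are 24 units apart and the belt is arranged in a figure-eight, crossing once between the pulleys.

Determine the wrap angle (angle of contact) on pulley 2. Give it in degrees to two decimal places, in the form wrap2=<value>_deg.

wrap2=284.68_deg

crossed belt: β = asin((r1+r2)/C) = asin(19/24) = 52.3415°
wrap1 = wrap2 = π + 2β = 284.6831°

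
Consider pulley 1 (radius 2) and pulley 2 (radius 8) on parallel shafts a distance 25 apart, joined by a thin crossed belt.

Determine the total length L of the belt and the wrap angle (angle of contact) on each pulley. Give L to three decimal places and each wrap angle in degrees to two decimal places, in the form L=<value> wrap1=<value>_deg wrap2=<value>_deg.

L=85.472 wrap1=227.16_deg wrap2=227.16_deg

crossed belt: β = asin((r1+r2)/C) = asin(10/25) = 23.5782°
wrap1 = wrap2 = π + 2β = 227.1564°
tangent length = C·cosβ = 22.9129
L = (r1+r2)·wrap + 2·C·cosβ = 10·3.9646 + 2·22.9129 = 85.4720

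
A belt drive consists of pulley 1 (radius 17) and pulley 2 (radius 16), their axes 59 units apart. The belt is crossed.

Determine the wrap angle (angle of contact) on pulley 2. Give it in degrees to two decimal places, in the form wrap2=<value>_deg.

crossed belt: β = asin((r1+r2)/C) = asin(33/59) = 34.0089°
wrap1 = wrap2 = π + 2β = 248.0178°

wrap2=248.02_deg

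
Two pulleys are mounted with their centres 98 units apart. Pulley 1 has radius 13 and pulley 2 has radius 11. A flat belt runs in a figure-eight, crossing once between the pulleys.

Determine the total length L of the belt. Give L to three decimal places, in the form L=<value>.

L=277.306

crossed belt: β = asin((r1+r2)/C) = asin(24/98) = 14.1758°
wrap1 = wrap2 = π + 2β = 208.3516°
tangent length = C·cosβ = 95.0158
L = (r1+r2)·wrap + 2·C·cosβ = 24·3.6364 + 2·95.0158 = 277.3057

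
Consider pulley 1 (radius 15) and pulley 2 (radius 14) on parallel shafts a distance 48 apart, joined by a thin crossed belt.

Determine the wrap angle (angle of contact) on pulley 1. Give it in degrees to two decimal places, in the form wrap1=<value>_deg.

wrap1=254.34_deg

crossed belt: β = asin((r1+r2)/C) = asin(29/48) = 37.1689°
wrap1 = wrap2 = π + 2β = 254.3378°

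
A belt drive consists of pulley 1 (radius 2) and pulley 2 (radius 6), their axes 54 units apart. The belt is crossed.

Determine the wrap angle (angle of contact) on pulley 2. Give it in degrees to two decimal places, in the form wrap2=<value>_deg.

crossed belt: β = asin((r1+r2)/C) = asin(8/54) = 8.5196°
wrap1 = wrap2 = π + 2β = 197.0392°

wrap2=197.04_deg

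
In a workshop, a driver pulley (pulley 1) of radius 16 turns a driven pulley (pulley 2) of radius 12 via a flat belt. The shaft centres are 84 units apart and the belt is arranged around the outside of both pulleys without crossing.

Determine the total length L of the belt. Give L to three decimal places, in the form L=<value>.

open belt: β = asin((r2−r1)/C) = asin(-4/84) = -2.7294°
wrap1 = π − 2β = 185.4588°
wrap2 = π + 2β = 174.5412°
tangent length = C·cosβ = 83.9047
L = r1·wrap1 + r2·wrap2 + 2·C·cosβ = 16·3.2369 + 12·3.0463 + 2·83.9047 = 256.1551

L=256.155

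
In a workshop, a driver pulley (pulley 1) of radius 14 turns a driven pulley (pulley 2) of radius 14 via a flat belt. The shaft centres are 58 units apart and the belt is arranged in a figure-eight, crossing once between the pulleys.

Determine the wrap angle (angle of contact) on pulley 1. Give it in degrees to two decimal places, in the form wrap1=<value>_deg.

crossed belt: β = asin((r1+r2)/C) = asin(28/58) = 28.8657°
wrap1 = wrap2 = π + 2β = 237.7315°

wrap1=237.73_deg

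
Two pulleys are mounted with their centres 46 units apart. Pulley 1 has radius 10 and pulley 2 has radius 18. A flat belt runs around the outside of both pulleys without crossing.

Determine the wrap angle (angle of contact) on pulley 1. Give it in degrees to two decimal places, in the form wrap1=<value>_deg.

open belt: β = asin((r2−r1)/C) = asin(8/46) = 10.0154°
wrap1 = π − 2β = 159.9692°
wrap2 = π + 2β = 200.0308°

wrap1=159.97_deg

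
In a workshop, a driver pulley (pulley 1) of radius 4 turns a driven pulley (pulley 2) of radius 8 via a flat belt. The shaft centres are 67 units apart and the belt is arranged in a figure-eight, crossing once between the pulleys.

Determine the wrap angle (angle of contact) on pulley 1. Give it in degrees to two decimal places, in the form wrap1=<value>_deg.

wrap1=200.64_deg

crossed belt: β = asin((r1+r2)/C) = asin(12/67) = 10.3176°
wrap1 = wrap2 = π + 2β = 200.6352°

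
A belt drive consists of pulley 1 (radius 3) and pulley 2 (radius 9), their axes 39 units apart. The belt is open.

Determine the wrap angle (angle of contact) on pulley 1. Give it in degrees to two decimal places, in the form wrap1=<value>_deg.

open belt: β = asin((r2−r1)/C) = asin(6/39) = 8.8499°
wrap1 = π − 2β = 162.3002°
wrap2 = π + 2β = 197.6998°

wrap1=162.30_deg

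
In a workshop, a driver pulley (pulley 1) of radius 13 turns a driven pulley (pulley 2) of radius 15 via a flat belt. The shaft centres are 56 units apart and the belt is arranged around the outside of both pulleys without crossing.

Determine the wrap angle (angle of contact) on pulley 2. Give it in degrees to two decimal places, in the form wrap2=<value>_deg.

open belt: β = asin((r2−r1)/C) = asin(2/56) = 2.0467°
wrap1 = π − 2β = 175.9066°
wrap2 = π + 2β = 184.0934°

wrap2=184.09_deg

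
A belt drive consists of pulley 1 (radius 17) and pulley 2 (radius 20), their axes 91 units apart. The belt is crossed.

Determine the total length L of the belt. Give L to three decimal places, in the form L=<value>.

L=313.501

crossed belt: β = asin((r1+r2)/C) = asin(37/91) = 23.9910°
wrap1 = wrap2 = π + 2β = 227.9820°
tangent length = C·cosβ = 83.1384
L = (r1+r2)·wrap + 2·C·cosβ = 37·3.9790 + 2·83.1384 = 313.5013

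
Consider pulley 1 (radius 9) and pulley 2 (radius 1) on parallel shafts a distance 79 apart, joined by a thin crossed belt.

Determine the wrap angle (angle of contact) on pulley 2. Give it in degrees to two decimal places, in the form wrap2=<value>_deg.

crossed belt: β = asin((r1+r2)/C) = asin(10/79) = 7.2721°
wrap1 = wrap2 = π + 2β = 194.5443°

wrap2=194.54_deg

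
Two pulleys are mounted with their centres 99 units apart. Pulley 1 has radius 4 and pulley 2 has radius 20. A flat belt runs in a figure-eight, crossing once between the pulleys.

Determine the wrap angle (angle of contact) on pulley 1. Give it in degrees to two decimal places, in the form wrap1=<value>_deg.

crossed belt: β = asin((r1+r2)/C) = asin(24/99) = 14.0297°
wrap1 = wrap2 = π + 2β = 208.0593°

wrap1=208.06_deg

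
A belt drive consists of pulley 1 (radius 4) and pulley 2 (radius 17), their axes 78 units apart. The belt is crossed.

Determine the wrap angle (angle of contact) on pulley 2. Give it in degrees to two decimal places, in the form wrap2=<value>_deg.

crossed belt: β = asin((r1+r2)/C) = asin(21/78) = 15.6185°
wrap1 = wrap2 = π + 2β = 211.2370°

wrap2=211.24_deg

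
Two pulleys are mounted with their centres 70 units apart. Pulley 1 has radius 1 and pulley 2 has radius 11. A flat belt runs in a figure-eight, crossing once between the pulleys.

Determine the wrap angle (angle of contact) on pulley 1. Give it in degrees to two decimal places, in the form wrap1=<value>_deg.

wrap1=199.74_deg

crossed belt: β = asin((r1+r2)/C) = asin(12/70) = 9.8709°
wrap1 = wrap2 = π + 2β = 199.7418°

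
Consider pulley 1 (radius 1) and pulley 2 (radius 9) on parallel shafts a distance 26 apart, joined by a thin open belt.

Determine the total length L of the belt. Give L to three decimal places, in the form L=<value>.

L=85.897

open belt: β = asin((r2−r1)/C) = asin(8/26) = 17.9202°
wrap1 = π − 2β = 144.1596°
wrap2 = π + 2β = 215.8404°
tangent length = C·cosβ = 24.7386
L = r1·wrap1 + r2·wrap2 + 2·C·cosβ = 1·2.5161 + 9·3.7671 + 2·24.7386 = 85.8975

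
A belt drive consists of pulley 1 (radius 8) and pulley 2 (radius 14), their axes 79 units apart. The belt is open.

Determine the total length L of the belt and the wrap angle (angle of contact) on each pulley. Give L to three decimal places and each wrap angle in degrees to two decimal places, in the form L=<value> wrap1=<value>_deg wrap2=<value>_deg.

L=227.571 wrap1=171.29_deg wrap2=188.71_deg

open belt: β = asin((r2−r1)/C) = asin(6/79) = 4.3558°
wrap1 = π − 2β = 171.2885°
wrap2 = π + 2β = 188.7115°
tangent length = C·cosβ = 78.7718
L = r1·wrap1 + r2·wrap2 + 2·C·cosβ = 8·2.9895 + 14·3.2936 + 2·78.7718 = 227.5710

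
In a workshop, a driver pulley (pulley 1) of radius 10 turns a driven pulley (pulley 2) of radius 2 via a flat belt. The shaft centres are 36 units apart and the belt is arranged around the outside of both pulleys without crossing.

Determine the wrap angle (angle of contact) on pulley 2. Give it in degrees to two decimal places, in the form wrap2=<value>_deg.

wrap2=154.32_deg

open belt: β = asin((r2−r1)/C) = asin(-8/36) = -12.8396°
wrap1 = π − 2β = 205.6792°
wrap2 = π + 2β = 154.3208°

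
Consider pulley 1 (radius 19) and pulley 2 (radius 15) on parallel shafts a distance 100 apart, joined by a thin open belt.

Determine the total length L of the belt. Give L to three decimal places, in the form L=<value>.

open belt: β = asin((r2−r1)/C) = asin(-4/100) = -2.2924°
wrap1 = π − 2β = 184.5849°
wrap2 = π + 2β = 175.4151°
tangent length = C·cosβ = 99.9200
L = r1·wrap1 + r2·wrap2 + 2·C·cosβ = 19·3.2216 + 15·3.0616 + 2·99.9200 = 306.9742

L=306.974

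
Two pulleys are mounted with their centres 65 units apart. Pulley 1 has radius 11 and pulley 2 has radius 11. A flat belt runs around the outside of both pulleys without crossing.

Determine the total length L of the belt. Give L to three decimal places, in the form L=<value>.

L=199.115

open belt: β = asin((r2−r1)/C) = asin(0/65) = 0.0000°
wrap1 = π − 2β = 180.0000°
wrap2 = π + 2β = 180.0000°
tangent length = C·cosβ = 65.0000
L = r1·wrap1 + r2·wrap2 + 2·C·cosβ = 11·3.1416 + 11·3.1416 + 2·65.0000 = 199.1150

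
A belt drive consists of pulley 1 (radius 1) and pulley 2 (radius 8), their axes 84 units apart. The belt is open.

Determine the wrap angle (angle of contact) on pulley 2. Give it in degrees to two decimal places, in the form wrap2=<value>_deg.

wrap2=189.56_deg

open belt: β = asin((r2−r1)/C) = asin(7/84) = 4.7802°
wrap1 = π − 2β = 170.4396°
wrap2 = π + 2β = 189.5604°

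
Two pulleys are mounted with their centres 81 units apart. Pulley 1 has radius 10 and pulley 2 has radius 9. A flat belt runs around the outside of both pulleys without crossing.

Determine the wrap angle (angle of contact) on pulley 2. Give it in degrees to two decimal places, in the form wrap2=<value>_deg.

open belt: β = asin((r2−r1)/C) = asin(-1/81) = -0.7074°
wrap1 = π − 2β = 181.4147°
wrap2 = π + 2β = 178.5853°

wrap2=178.59_deg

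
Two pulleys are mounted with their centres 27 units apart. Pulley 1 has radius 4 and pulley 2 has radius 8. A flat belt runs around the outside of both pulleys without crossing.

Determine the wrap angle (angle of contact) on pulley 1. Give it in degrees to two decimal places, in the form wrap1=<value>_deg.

open belt: β = asin((r2−r1)/C) = asin(4/27) = 8.5196°
wrap1 = π − 2β = 162.9608°
wrap2 = π + 2β = 197.0392°

wrap1=162.96_deg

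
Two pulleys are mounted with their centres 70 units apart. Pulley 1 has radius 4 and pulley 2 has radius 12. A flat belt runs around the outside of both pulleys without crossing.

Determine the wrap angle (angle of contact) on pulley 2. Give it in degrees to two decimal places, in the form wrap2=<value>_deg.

wrap2=193.12_deg

open belt: β = asin((r2−r1)/C) = asin(8/70) = 6.5624°
wrap1 = π − 2β = 166.8751°
wrap2 = π + 2β = 193.1249°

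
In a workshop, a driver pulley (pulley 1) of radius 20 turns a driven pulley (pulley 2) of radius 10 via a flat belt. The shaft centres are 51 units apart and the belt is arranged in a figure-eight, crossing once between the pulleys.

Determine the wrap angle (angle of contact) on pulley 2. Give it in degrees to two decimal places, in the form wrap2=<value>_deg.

crossed belt: β = asin((r1+r2)/C) = asin(30/51) = 36.0319°
wrap1 = wrap2 = π + 2β = 252.0638°

wrap2=252.06_deg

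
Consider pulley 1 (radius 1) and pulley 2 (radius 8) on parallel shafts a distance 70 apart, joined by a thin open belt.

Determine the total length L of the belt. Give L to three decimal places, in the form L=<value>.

open belt: β = asin((r2−r1)/C) = asin(7/70) = 5.7392°
wrap1 = π − 2β = 168.5217°
wrap2 = π + 2β = 191.4783°
tangent length = C·cosβ = 69.6491
L = r1·wrap1 + r2·wrap2 + 2·C·cosβ = 1·2.9413 + 8·3.3419 + 2·69.6491 = 168.9749

L=168.975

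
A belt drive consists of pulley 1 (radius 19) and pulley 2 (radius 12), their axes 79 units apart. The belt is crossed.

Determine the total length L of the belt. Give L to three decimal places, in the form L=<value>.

crossed belt: β = asin((r1+r2)/C) = asin(31/79) = 23.1042°
wrap1 = wrap2 = π + 2β = 226.2085°
tangent length = C·cosβ = 72.6636
L = (r1+r2)·wrap + 2·C·cosβ = 31·3.9481 + 2·72.6636 = 267.7178

L=267.718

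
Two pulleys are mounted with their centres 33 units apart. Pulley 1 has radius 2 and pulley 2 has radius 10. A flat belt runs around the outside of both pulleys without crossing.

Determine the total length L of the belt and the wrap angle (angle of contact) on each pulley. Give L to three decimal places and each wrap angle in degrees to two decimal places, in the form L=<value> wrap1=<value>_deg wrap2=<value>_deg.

open belt: β = asin((r2−r1)/C) = asin(8/33) = 14.0297°
wrap1 = π − 2β = 151.9407°
wrap2 = π + 2β = 208.0593°
tangent length = C·cosβ = 32.0156
L = r1·wrap1 + r2·wrap2 + 2·C·cosβ = 2·2.6519 + 10·3.6313 + 2·32.0156 = 105.6482

L=105.648 wrap1=151.94_deg wrap2=208.06_deg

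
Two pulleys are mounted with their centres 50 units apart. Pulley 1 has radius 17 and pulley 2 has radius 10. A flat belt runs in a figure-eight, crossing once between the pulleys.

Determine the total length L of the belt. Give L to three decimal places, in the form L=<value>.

L=199.793

crossed belt: β = asin((r1+r2)/C) = asin(27/50) = 32.6836°
wrap1 = wrap2 = π + 2β = 245.3673°
tangent length = C·cosβ = 42.0833
L = (r1+r2)·wrap + 2·C·cosβ = 27·4.2825 + 2·42.0833 = 199.7931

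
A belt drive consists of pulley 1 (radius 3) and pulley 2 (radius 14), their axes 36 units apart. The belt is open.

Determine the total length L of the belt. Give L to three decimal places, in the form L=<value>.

open belt: β = asin((r2−r1)/C) = asin(11/36) = 17.7916°
wrap1 = π − 2β = 144.4168°
wrap2 = π + 2β = 215.5832°
tangent length = C·cosβ = 34.2783
L = r1·wrap1 + r2·wrap2 + 2·C·cosβ = 3·2.5205 + 14·3.7626 + 2·34.2783 = 128.7951

L=128.795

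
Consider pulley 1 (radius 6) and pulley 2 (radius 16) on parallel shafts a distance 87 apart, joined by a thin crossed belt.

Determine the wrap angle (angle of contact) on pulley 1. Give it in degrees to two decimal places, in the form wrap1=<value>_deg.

wrap1=209.30_deg

crossed belt: β = asin((r1+r2)/C) = asin(22/87) = 14.6476°
wrap1 = wrap2 = π + 2β = 209.2952°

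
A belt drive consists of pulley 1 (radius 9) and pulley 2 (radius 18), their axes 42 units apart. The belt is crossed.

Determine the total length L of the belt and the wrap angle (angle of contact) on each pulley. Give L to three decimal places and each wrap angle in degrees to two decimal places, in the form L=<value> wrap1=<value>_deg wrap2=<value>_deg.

L=186.870 wrap1=260.01_deg wrap2=260.01_deg

crossed belt: β = asin((r1+r2)/C) = asin(27/42) = 40.0052°
wrap1 = wrap2 = π + 2β = 260.0104°
tangent length = C·cosβ = 32.1714
L = (r1+r2)·wrap + 2·C·cosβ = 27·4.5380 + 2·32.1714 = 186.8698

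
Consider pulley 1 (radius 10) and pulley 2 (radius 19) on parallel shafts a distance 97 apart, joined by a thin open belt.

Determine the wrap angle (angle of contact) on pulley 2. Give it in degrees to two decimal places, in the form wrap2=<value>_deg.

wrap2=190.65_deg

open belt: β = asin((r2−r1)/C) = asin(9/97) = 5.3238°
wrap1 = π − 2β = 169.3525°
wrap2 = π + 2β = 190.6475°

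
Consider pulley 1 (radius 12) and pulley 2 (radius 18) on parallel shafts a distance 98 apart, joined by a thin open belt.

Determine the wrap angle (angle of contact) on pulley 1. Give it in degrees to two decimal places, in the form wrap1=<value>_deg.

open belt: β = asin((r2−r1)/C) = asin(6/98) = 3.5101°
wrap1 = π − 2β = 172.9798°
wrap2 = π + 2β = 187.0202°

wrap1=172.98_deg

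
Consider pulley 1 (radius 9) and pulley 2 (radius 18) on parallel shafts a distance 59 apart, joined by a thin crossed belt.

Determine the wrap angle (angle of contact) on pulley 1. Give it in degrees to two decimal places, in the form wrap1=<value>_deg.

wrap1=234.47_deg

crossed belt: β = asin((r1+r2)/C) = asin(27/59) = 27.2341°
wrap1 = wrap2 = π + 2β = 234.4682°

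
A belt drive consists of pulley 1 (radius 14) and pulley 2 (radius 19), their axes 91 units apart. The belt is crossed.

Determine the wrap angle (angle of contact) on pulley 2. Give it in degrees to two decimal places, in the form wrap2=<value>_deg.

crossed belt: β = asin((r1+r2)/C) = asin(33/91) = 21.2623°
wrap1 = wrap2 = π + 2β = 222.5245°

wrap2=222.52_deg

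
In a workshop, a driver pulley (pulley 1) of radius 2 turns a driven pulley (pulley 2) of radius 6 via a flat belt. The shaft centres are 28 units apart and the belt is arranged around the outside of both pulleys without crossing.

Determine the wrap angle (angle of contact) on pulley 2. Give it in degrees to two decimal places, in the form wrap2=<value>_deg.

open belt: β = asin((r2−r1)/C) = asin(4/28) = 8.2132°
wrap1 = π − 2β = 163.5736°
wrap2 = π + 2β = 196.4264°

wrap2=196.43_deg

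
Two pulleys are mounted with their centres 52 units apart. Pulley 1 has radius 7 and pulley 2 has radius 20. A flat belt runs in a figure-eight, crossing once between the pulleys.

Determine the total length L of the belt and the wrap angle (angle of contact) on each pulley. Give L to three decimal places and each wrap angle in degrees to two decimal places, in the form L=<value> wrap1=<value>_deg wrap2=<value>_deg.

crossed belt: β = asin((r1+r2)/C) = asin(27/52) = 31.2807°
wrap1 = wrap2 = π + 2β = 242.5613°
tangent length = C·cosβ = 44.4410
L = (r1+r2)·wrap + 2·C·cosβ = 27·4.2335 + 2·44.4410 = 203.1863

L=203.186 wrap1=242.56_deg wrap2=242.56_deg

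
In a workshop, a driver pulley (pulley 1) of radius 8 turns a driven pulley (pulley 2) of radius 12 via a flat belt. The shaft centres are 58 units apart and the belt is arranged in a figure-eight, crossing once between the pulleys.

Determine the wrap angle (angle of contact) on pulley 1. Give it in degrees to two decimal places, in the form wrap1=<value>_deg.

wrap1=220.34_deg

crossed belt: β = asin((r1+r2)/C) = asin(20/58) = 20.1713°
wrap1 = wrap2 = π + 2β = 220.3425°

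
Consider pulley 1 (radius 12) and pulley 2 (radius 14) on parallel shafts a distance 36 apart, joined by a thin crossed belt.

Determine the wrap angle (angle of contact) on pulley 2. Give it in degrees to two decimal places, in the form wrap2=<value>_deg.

wrap2=272.48_deg

crossed belt: β = asin((r1+r2)/C) = asin(26/36) = 46.2383°
wrap1 = wrap2 = π + 2β = 272.4765°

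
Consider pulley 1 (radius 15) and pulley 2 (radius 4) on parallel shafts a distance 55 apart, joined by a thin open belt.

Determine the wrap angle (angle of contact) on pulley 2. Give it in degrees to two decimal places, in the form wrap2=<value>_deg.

open belt: β = asin((r2−r1)/C) = asin(-11/55) = -11.5370°
wrap1 = π − 2β = 203.0739°
wrap2 = π + 2β = 156.9261°

wrap2=156.93_deg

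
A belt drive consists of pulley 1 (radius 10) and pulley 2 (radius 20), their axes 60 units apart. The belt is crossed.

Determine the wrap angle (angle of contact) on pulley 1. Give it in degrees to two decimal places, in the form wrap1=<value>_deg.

crossed belt: β = asin((r1+r2)/C) = asin(30/60) = 30.0000°
wrap1 = wrap2 = π + 2β = 240.0000°

wrap1=240.00_deg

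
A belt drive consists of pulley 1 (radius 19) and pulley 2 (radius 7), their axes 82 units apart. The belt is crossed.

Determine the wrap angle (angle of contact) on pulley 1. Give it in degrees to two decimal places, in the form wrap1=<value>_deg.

crossed belt: β = asin((r1+r2)/C) = asin(26/82) = 18.4860°
wrap1 = wrap2 = π + 2β = 216.9720°

wrap1=216.97_deg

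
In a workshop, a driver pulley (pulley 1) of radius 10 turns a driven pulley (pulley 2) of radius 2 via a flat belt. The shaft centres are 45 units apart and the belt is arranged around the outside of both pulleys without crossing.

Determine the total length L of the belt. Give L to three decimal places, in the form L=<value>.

open belt: β = asin((r2−r1)/C) = asin(-8/45) = -10.2403°
wrap1 = π − 2β = 200.4807°
wrap2 = π + 2β = 159.5193°
tangent length = C·cosβ = 44.2832
L = r1·wrap1 + r2·wrap2 + 2·C·cosβ = 10·3.4990 + 2·2.7841 + 2·44.2832 = 129.1251

L=129.125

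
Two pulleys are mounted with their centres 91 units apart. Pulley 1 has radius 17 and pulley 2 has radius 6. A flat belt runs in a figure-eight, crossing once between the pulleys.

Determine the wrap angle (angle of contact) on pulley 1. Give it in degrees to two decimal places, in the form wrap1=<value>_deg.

crossed belt: β = asin((r1+r2)/C) = asin(23/91) = 14.6401°
wrap1 = wrap2 = π + 2β = 209.2803°

wrap1=209.28_deg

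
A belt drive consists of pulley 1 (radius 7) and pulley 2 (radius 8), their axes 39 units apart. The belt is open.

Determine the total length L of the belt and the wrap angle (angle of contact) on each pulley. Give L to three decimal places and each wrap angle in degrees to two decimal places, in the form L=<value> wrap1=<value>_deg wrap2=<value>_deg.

open belt: β = asin((r2−r1)/C) = asin(1/39) = 1.4693°
wrap1 = π − 2β = 177.0614°
wrap2 = π + 2β = 182.9386°
tangent length = C·cosβ = 38.9872
L = r1·wrap1 + r2·wrap2 + 2·C·cosβ = 7·3.0903 + 8·3.1929 + 2·38.9872 = 125.1495

L=125.150 wrap1=177.06_deg wrap2=182.94_deg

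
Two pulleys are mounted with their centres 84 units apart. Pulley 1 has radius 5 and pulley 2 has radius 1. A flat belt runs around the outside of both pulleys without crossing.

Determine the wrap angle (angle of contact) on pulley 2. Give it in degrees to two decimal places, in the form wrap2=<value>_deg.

wrap2=174.54_deg

open belt: β = asin((r2−r1)/C) = asin(-4/84) = -2.7294°
wrap1 = π − 2β = 185.4588°
wrap2 = π + 2β = 174.5412°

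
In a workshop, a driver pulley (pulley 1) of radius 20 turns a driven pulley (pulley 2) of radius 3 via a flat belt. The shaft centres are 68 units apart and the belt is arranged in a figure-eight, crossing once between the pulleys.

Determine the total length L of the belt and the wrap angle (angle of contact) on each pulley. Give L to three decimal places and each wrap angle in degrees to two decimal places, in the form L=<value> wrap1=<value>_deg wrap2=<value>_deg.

crossed belt: β = asin((r1+r2)/C) = asin(23/68) = 19.7694°
wrap1 = wrap2 = π + 2β = 219.5388°
tangent length = C·cosβ = 63.9922
L = (r1+r2)·wrap + 2·C·cosβ = 23·3.8317 + 2·63.9922 = 216.1129

L=216.113 wrap1=219.54_deg wrap2=219.54_deg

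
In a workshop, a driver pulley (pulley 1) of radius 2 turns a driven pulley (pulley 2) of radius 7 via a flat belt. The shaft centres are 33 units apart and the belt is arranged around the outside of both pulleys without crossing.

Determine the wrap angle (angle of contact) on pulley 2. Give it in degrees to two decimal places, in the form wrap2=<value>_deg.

wrap2=197.43_deg

open belt: β = asin((r2−r1)/C) = asin(5/33) = 8.7147°
wrap1 = π − 2β = 162.5705°
wrap2 = π + 2β = 197.4295°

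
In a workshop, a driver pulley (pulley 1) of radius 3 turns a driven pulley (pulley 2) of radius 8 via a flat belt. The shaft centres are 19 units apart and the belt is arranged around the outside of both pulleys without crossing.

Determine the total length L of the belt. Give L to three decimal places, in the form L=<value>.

L=73.881

open belt: β = asin((r2−r1)/C) = asin(5/19) = 15.2575°
wrap1 = π − 2β = 149.4850°
wrap2 = π + 2β = 210.5150°
tangent length = C·cosβ = 18.3303
L = r1·wrap1 + r2·wrap2 + 2·C·cosβ = 3·2.6090 + 8·3.6742 + 2·18.3303 = 73.8811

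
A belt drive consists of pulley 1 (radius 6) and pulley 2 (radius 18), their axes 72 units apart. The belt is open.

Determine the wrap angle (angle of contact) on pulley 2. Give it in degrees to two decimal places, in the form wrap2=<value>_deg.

wrap2=199.19_deg

open belt: β = asin((r2−r1)/C) = asin(12/72) = 9.5941°
wrap1 = π − 2β = 160.8119°
wrap2 = π + 2β = 199.1881°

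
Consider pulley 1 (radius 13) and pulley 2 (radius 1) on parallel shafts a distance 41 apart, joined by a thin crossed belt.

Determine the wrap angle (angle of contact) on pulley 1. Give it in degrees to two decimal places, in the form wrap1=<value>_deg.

crossed belt: β = asin((r1+r2)/C) = asin(14/41) = 19.9661°
wrap1 = wrap2 = π + 2β = 219.9321°

wrap1=219.93_deg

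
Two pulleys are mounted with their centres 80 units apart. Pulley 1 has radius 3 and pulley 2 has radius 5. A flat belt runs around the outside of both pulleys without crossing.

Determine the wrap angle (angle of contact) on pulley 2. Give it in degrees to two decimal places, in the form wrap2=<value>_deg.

open belt: β = asin((r2−r1)/C) = asin(2/80) = 1.4325°
wrap1 = π − 2β = 177.1349°
wrap2 = π + 2β = 182.8651°

wrap2=182.87_deg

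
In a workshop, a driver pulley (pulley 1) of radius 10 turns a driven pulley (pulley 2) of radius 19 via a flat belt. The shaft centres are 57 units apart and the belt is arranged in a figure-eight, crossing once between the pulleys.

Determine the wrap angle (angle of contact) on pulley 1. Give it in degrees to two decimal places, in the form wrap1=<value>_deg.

crossed belt: β = asin((r1+r2)/C) = asin(29/57) = 30.5821°
wrap1 = wrap2 = π + 2β = 241.1641°

wrap1=241.16_deg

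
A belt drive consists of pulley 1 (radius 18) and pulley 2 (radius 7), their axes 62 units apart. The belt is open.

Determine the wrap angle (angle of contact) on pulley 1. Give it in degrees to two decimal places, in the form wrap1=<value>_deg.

open belt: β = asin((r2−r1)/C) = asin(-11/62) = -10.2195°
wrap1 = π − 2β = 200.4390°
wrap2 = π + 2β = 159.5610°

wrap1=200.44_deg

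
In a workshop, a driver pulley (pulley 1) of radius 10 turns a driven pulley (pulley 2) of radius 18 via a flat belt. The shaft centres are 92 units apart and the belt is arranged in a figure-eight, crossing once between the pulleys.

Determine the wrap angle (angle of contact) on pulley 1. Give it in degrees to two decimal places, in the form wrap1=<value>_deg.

wrap1=215.44_deg

crossed belt: β = asin((r1+r2)/C) = asin(28/92) = 17.7189°
wrap1 = wrap2 = π + 2β = 215.4379°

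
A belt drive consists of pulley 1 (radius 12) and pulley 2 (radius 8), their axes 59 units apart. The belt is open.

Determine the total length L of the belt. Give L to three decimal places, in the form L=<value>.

L=181.103

open belt: β = asin((r2−r1)/C) = asin(-4/59) = -3.8874°
wrap1 = π − 2β = 187.7749°
wrap2 = π + 2β = 172.2251°
tangent length = C·cosβ = 58.8643
L = r1·wrap1 + r2·wrap2 + 2·C·cosβ = 12·3.2773 + 8·3.0059 + 2·58.8643 = 181.1031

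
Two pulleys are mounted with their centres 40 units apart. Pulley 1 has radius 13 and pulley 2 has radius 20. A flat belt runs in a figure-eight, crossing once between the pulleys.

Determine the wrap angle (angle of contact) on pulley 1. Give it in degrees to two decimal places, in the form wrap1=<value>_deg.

wrap1=291.18_deg

crossed belt: β = asin((r1+r2)/C) = asin(33/40) = 55.5885°
wrap1 = wrap2 = π + 2β = 291.1770°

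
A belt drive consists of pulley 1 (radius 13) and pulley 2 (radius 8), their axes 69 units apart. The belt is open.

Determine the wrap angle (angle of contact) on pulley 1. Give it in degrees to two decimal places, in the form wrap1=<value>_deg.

open belt: β = asin((r2−r1)/C) = asin(-5/69) = -4.1555°
wrap1 = π − 2β = 188.3110°
wrap2 = π + 2β = 171.6890°

wrap1=188.31_deg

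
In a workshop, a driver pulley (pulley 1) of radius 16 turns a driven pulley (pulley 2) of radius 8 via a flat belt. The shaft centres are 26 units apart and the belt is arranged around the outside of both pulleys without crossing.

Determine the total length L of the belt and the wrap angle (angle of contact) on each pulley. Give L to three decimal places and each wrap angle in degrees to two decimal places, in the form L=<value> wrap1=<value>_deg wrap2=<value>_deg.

L=129.880 wrap1=215.84_deg wrap2=144.16_deg

open belt: β = asin((r2−r1)/C) = asin(-8/26) = -17.9202°
wrap1 = π − 2β = 215.8404°
wrap2 = π + 2β = 144.1596°
tangent length = C·cosβ = 24.7386
L = r1·wrap1 + r2·wrap2 + 2·C·cosβ = 16·3.7671 + 8·2.5161 + 2·24.7386 = 129.8798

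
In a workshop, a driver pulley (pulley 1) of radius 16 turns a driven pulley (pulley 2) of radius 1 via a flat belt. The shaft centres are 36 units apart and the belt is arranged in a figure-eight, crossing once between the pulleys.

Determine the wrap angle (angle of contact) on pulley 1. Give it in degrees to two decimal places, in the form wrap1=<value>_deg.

crossed belt: β = asin((r1+r2)/C) = asin(17/36) = 28.1786°
wrap1 = wrap2 = π + 2β = 236.3573°

wrap1=236.36_deg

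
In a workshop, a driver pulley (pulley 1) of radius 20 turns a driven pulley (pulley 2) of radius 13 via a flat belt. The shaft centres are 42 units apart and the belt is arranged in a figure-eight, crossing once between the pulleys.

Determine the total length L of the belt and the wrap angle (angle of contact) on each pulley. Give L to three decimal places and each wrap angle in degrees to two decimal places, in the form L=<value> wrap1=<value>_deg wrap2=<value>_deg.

crossed belt: β = asin((r1+r2)/C) = asin(33/42) = 51.7868°
wrap1 = wrap2 = π + 2β = 283.5736°
tangent length = C·cosβ = 25.9808
L = (r1+r2)·wrap + 2·C·cosβ = 33·4.9493 + 2·25.9808 = 215.2882

L=215.288 wrap1=283.57_deg wrap2=283.57_deg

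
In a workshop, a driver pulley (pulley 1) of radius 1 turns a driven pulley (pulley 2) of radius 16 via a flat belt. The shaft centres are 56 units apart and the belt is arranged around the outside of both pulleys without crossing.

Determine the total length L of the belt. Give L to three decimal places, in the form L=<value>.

open belt: β = asin((r2−r1)/C) = asin(15/56) = 15.5368°
wrap1 = π − 2β = 148.9264°
wrap2 = π + 2β = 211.0736°
tangent length = C·cosβ = 53.9537
L = r1·wrap1 + r2·wrap2 + 2·C·cosβ = 1·2.5993 + 16·3.6839 + 2·53.9537 = 169.4495

L=169.449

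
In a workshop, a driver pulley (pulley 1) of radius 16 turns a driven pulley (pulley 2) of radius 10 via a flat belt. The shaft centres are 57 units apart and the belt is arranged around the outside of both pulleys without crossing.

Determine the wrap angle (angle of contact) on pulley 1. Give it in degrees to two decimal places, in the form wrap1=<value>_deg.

wrap1=192.08_deg

open belt: β = asin((r2−r1)/C) = asin(-6/57) = -6.0423°
wrap1 = π − 2β = 192.0847°
wrap2 = π + 2β = 167.9153°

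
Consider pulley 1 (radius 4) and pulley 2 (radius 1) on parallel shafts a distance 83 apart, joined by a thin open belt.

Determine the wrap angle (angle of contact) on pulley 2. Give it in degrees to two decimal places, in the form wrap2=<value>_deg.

open belt: β = asin((r2−r1)/C) = asin(-3/83) = -2.0714°
wrap1 = π − 2β = 184.1428°
wrap2 = π + 2β = 175.8572°

wrap2=175.86_deg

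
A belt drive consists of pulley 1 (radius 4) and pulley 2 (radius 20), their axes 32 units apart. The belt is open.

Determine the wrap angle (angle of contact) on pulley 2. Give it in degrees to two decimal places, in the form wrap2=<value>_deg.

open belt: β = asin((r2−r1)/C) = asin(16/32) = 30.0000°
wrap1 = π − 2β = 120.0000°
wrap2 = π + 2β = 240.0000°

wrap2=240.00_deg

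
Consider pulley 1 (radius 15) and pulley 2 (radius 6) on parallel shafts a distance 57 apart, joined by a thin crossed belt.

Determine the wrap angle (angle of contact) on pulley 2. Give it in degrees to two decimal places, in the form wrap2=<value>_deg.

crossed belt: β = asin((r1+r2)/C) = asin(21/57) = 21.6183°
wrap1 = wrap2 = π + 2β = 223.2365°

wrap2=223.24_deg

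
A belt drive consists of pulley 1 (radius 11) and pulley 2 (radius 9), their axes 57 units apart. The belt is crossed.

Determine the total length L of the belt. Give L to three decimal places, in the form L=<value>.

L=183.924

crossed belt: β = asin((r1+r2)/C) = asin(20/57) = 20.5410°
wrap1 = wrap2 = π + 2β = 221.0820°
tangent length = C·cosβ = 53.3760
L = (r1+r2)·wrap + 2·C·cosβ = 20·3.8586 + 2·53.3760 = 183.9242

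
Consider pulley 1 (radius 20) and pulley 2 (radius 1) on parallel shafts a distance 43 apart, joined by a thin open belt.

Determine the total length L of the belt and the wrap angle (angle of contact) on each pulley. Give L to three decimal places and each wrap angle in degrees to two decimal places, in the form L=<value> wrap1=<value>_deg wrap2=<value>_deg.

open belt: β = asin((r2−r1)/C) = asin(-19/43) = -26.2226°
wrap1 = π − 2β = 232.4453°
wrap2 = π + 2β = 127.5547°
tangent length = C·cosβ = 38.5746
L = r1·wrap1 + r2·wrap2 + 2·C·cosβ = 20·4.0569 + 1·2.2262 + 2·38.5746 = 160.5142

L=160.514 wrap1=232.45_deg wrap2=127.55_deg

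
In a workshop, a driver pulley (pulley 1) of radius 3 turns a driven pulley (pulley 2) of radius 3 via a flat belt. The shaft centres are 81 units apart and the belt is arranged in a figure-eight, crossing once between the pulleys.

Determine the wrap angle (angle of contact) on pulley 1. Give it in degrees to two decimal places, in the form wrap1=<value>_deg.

wrap1=188.50_deg

crossed belt: β = asin((r1+r2)/C) = asin(6/81) = 4.2480°
wrap1 = wrap2 = π + 2β = 188.4960°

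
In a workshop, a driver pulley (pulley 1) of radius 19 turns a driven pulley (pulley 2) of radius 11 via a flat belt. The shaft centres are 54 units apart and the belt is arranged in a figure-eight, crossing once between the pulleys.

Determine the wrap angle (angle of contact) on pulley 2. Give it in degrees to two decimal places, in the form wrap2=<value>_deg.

crossed belt: β = asin((r1+r2)/C) = asin(30/54) = 33.7490°
wrap1 = wrap2 = π + 2β = 247.4980°

wrap2=247.50_deg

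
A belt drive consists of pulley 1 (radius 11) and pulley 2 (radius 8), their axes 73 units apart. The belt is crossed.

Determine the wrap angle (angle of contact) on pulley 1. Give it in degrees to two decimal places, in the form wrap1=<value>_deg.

crossed belt: β = asin((r1+r2)/C) = asin(19/73) = 15.0863°
wrap1 = wrap2 = π + 2β = 210.1726°

wrap1=210.17_deg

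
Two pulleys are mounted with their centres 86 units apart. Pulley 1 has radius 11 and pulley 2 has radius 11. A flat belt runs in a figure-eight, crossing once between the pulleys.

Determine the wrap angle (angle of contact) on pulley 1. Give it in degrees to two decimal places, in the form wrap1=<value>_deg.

crossed belt: β = asin((r1+r2)/C) = asin(22/86) = 14.8218°
wrap1 = wrap2 = π + 2β = 209.6436°

wrap1=209.64_deg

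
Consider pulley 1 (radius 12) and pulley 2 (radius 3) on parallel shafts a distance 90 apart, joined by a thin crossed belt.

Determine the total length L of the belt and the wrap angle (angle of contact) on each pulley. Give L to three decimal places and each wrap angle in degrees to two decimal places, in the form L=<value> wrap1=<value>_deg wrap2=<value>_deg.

L=229.630 wrap1=199.19_deg wrap2=199.19_deg

crossed belt: β = asin((r1+r2)/C) = asin(15/90) = 9.5941°
wrap1 = wrap2 = π + 2β = 199.1881°
tangent length = C·cosβ = 88.7412
L = (r1+r2)·wrap + 2·C·cosβ = 15·3.4765 + 2·88.7412 = 229.6297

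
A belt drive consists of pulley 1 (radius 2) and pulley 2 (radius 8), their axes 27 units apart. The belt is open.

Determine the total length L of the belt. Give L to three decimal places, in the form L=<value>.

L=86.755

open belt: β = asin((r2−r1)/C) = asin(6/27) = 12.8396°
wrap1 = π − 2β = 154.3208°
wrap2 = π + 2β = 205.6792°
tangent length = C·cosβ = 26.3249
L = r1·wrap1 + r2·wrap2 + 2·C·cosβ = 2·2.6934 + 8·3.5898 + 2·26.3249 = 86.7548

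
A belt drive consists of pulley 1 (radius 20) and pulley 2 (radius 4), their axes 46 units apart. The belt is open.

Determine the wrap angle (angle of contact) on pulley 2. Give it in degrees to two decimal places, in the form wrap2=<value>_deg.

open belt: β = asin((r2−r1)/C) = asin(-16/46) = -20.3544°
wrap1 = π − 2β = 220.7088°
wrap2 = π + 2β = 139.2912°

wrap2=139.29_deg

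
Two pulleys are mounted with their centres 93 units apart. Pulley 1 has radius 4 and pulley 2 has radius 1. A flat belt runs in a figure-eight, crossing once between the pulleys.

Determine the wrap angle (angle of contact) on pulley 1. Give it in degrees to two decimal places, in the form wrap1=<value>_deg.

crossed belt: β = asin((r1+r2)/C) = asin(5/93) = 3.0819°
wrap1 = wrap2 = π + 2β = 186.1638°

wrap1=186.16_deg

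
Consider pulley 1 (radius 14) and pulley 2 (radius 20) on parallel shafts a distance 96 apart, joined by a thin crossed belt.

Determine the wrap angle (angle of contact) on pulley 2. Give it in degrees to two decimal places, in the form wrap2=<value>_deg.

wrap2=221.48_deg

crossed belt: β = asin((r1+r2)/C) = asin(34/96) = 20.7424°
wrap1 = wrap2 = π + 2β = 221.4848°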